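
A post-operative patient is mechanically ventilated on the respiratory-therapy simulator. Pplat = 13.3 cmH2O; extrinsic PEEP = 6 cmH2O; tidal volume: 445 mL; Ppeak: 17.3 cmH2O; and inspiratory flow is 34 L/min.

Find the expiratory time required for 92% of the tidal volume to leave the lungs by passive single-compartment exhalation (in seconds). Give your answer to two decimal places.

1.09

Flow: 34 L/min ÷ 60 = 0.5667 L/s.
R = (PIP − Pplat)/V̇ = (17.3 − 13.3) / 0.5667 = 4.0/0.5667 = 7.058 cmH2O·s/L.
C = Vt/(Pplat − PEEP) = 445.0 / (13.3 − 6) = 445.0/7.3 = 60.959 mL/cmH2O.
τ = R × C = 7.058 × 0.06096 L/cmH2O = 0.4303 s.
t = −τ·ln(1 − 0.92) = −0.4303·ln(0.08) = 1.087 s.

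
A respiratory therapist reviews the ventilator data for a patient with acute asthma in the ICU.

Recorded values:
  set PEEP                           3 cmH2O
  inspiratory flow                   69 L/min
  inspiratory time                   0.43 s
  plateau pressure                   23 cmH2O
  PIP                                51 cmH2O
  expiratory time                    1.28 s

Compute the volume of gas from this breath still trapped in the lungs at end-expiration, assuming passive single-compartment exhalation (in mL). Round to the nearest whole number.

59

Flow: 69 L/min ÷ 60 = 1.15 L/s.
Vt = flow × Ti = 1.15 L/s × 0.43 s × 1000 mL/L = 494.5 mL.
R = (PIP − Pplat)/V̇ = (51 − 23) / 1.15 = 28.0/1.15 = 24.348 cmH2O·s/L.
C = Vt/(Pplat − PEEP) = 494.5 / (23 − 3) = 494.5/20.0 = 24.725 mL/cmH2O.
τ = R × C = 24.348 × 0.02473 L/cmH2O = 0.6021 s.
Fraction remaining = e^(−Te/τ) = e^(−1.28/0.6021) = 0.1193.
Trapped volume = 494.5 × 0.1193 = 58.994 mL.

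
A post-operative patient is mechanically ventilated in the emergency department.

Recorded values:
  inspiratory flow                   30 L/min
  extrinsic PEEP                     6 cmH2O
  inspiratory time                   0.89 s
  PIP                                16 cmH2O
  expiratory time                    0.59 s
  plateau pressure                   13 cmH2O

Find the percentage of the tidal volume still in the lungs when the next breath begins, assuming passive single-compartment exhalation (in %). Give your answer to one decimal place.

21.3

Flow: 30 L/min ÷ 60 = 0.5 L/s.
Vt = flow × Ti = 0.5 L/s × 0.89 s × 1000 mL/L = 445.0 mL.
R = (PIP − Pplat)/V̇ = (16 − 13) / 0.5 = 3.0/0.5 = 6.0 cmH2O·s/L.
C = Vt/(Pplat − PEEP) = 445.0 / (13 − 6) = 445.0/7.0 = 63.571 mL/cmH2O.
τ = R × C = 6.0 × 0.06357 L/cmH2O = 0.3814 s.
Fraction remaining at end-expiration = e^(−Te/τ) = e^(−0.59/0.3814) = 0.2129 → 21.29%.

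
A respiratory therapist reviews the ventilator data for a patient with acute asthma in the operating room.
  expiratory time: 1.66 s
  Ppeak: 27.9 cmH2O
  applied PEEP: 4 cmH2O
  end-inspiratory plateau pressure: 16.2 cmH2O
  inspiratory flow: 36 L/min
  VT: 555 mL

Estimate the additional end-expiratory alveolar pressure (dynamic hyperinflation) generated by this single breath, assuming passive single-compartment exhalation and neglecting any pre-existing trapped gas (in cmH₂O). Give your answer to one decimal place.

Flow: 36 L/min ÷ 60 = 0.6 L/s.
R = (PIP − Pplat)/V̇ = (27.9 − 16.2) / 0.6 = 11.7/0.6 = 19.5 cmH2O·s/L.
C = Vt/(Pplat − PEEP) = 555.0 / (16.2 − 4) = 555.0/12.2 = 45.492 mL/cmH2O.
τ = R × C = 19.5 × 0.04549 L/cmH2O = 0.8871 s.
Fraction remaining = e^(−Te/τ) = e^(−1.66/0.8871) = 0.1539; trapped volume = 555.0 × 0.1539 = 85.415 mL.
Additional alveolar pressure from trapping ≈ V_trapped / C = 85.415 / 45.492 = 1.878 cmH2O.

1.9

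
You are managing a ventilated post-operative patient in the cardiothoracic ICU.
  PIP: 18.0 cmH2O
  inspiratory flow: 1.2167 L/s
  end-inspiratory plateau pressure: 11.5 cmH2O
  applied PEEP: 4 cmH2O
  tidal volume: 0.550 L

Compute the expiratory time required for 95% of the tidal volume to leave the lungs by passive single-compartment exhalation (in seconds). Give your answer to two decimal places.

R = (PIP − Pplat)/V̇ = (18.0 − 11.5) / 1.2167 = 6.5/1.2167 = 5.342 cmH2O·s/L.
C = Vt/(Pplat − PEEP) = 550.0 / (11.5 − 4) = 550.0/7.5 = 73.333 mL/cmH2O.
τ = R × C = 5.342 × 0.07333 L/cmH2O = 0.3917 s.
t = −τ·ln(1 − 0.95) = −0.3917·ln(0.05) = 1.173 s.

1.17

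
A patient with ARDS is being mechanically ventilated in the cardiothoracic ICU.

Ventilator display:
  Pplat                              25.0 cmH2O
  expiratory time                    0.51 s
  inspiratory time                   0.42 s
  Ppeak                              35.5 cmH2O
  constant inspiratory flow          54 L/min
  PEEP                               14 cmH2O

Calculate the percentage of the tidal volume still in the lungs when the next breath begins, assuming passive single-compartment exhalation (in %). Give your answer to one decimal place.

28.0

Flow: 54 L/min ÷ 60 = 0.9 L/s.
Vt = flow × Ti = 0.9 L/s × 0.42 s × 1000 mL/L = 378.0 mL.
R = (PIP − Pplat)/V̇ = (35.5 − 25.0) / 0.9 = 10.5/0.9 = 11.667 cmH2O·s/L.
C = Vt/(Pplat − PEEP) = 378.0 / (25.0 − 14) = 378.0/11.0 = 34.364 mL/cmH2O.
τ = R × C = 11.667 × 0.03436 L/cmH2O = 0.4009 s.
Fraction remaining at end-expiration = e^(−Te/τ) = e^(−0.51/0.4009) = 0.2802 → 28.02%.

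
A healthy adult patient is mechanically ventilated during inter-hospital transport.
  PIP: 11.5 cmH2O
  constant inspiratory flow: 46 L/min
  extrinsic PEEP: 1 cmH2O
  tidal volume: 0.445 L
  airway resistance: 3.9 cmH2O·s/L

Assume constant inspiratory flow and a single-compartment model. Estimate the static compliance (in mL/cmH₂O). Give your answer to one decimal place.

59.3

Flow: 46 L/min ÷ 60 = 0.7667 L/s.
Equation of motion (constant flow): PIP = Vt/C + R·V̇ + PEEP.
Vt/C = PIP − R·V̇ − PEEP = 11.5 − 3.9×0.7667 − 1 = 11.5 − 2.99 − 1 = 7.51 cmH2O.
C = Vt / 7.51 = 445 / 7.51 = 59.254 mL/cmH2O.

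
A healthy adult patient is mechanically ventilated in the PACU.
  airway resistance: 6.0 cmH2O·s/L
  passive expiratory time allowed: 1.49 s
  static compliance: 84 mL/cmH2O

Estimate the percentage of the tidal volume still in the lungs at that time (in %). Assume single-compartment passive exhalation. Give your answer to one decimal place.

τ = R × C = 6.0 × 84 mL/cmH2O = 6.0 × 0.084 L/cmH2O = 0.504 s.
Passive exhalation: V(t)/V₀ = e^(−t/τ) = e^(−1.49/0.504) = 0.05201.
Fraction remaining = 0.05201 → 5.201%.

5.2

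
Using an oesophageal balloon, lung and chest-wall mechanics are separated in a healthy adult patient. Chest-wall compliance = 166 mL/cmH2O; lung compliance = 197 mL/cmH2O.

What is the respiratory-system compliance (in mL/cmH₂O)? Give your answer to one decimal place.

Lung and chest wall are elastances in series: 1/Crs = 1/CL + 1/Ccw.
1/Crs = 1/197 + 1/166 = 0.0111.
Crs = 90.09 mL/cmH2O.

90.1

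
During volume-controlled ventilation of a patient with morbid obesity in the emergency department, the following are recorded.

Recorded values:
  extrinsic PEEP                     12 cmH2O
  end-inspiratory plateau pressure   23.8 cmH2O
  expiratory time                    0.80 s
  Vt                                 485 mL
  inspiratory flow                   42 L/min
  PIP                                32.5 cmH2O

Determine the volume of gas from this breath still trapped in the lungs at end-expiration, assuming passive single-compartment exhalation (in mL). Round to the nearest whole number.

Flow: 42 L/min ÷ 60 = 0.7 L/s.
R = (PIP − Pplat)/V̇ = (32.5 − 23.8) / 0.7 = 8.7/0.7 = 12.429 cmH2O·s/L.
C = Vt/(Pplat − PEEP) = 485.0 / (23.8 − 12) = 485.0/11.8 = 41.102 mL/cmH2O.
τ = R × C = 12.429 × 0.0411 L/cmH2O = 0.5108 s.
Fraction remaining = e^(−Te/τ) = e^(−0.80/0.5108) = 0.2088.
Trapped volume = 485.0 × 0.2088 = 101.27 mL.

101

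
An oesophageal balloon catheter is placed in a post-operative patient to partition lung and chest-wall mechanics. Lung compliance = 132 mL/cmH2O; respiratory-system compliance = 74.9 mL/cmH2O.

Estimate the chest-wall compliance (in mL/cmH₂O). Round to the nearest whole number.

173

1/Ccw = 1/Crs − 1/CL.
1/Ccw = 1/74.9 − 1/132 = 0.005775.
Ccw = 173.16 mL/cmH2O.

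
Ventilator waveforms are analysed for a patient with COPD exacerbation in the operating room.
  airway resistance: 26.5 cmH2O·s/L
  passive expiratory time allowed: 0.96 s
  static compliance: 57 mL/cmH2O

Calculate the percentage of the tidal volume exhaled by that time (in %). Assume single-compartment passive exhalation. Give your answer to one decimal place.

47.0

τ = R × C = 26.5 × 57 mL/cmH2O = 26.5 × 0.057 L/cmH2O = 1.511 s.
Passive exhalation: V(t)/V₀ = e^(−t/τ) = e^(−0.96/1.511) = 0.5298.
Fraction exhaled = 1 − 0.5298 = 0.4702 → 47.02%.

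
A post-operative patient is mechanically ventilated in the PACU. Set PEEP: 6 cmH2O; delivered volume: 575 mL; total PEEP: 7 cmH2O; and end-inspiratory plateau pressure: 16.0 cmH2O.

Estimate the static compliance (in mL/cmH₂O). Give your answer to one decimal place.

End-expiratory occlusion gives total PEEP = 7 cmH2O (intrinsic PEEP = 7 − 6 = 1). Use total PEEP for the elastic gradient.
Cstat = Vt / (Pplat − PEEPtotal) = 575 / (16.0 − 7) = 575 / 9.0 = 63.889 mL/cmH2O.

63.9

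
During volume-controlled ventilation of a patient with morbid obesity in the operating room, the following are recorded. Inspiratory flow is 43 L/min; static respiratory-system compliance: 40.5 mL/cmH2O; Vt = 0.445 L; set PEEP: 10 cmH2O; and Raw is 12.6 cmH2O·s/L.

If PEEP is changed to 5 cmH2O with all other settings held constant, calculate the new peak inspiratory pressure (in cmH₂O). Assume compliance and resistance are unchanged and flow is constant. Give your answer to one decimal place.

25.0

Flow: 43 L/min ÷ 60 = 0.7167 L/s.
PIP = Vt/C + R·V̇ + PEEP (constant-flow equation of motion).
Only the baseline term changes: ΔPIP = ΔPEEP = 5 − 10 = -5.0 cmH2O.
Original PIP = 445/40.5 + 12.6×0.7167 + 10 = 30.018 cmH2O; new PIP = 30.018 + (-5.0) = 25.018 cmH2O.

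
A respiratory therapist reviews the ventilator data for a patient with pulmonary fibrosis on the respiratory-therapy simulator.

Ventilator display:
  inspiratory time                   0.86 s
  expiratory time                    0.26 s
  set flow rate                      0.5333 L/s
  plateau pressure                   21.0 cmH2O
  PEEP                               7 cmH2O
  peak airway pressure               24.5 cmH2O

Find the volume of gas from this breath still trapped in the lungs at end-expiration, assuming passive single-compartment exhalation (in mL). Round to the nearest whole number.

137

Vt = flow × Ti = 0.5333 L/s × 0.86 s × 1000 mL/L = 458.64 mL.
R = (PIP − Pplat)/V̇ = (24.5 − 21.0) / 0.5333 = 3.5/0.5333 = 6.563 cmH2O·s/L.
C = Vt/(Pplat − PEEP) = 458.64 / (21.0 − 7) = 458.64/14.0 = 32.76 mL/cmH2O.
τ = R × C = 6.563 × 0.03276 L/cmH2O = 0.215 s.
Fraction remaining = e^(−Te/τ) = e^(−0.26/0.215) = 0.2984.
Trapped volume = 458.64 × 0.2984 = 136.86 mL.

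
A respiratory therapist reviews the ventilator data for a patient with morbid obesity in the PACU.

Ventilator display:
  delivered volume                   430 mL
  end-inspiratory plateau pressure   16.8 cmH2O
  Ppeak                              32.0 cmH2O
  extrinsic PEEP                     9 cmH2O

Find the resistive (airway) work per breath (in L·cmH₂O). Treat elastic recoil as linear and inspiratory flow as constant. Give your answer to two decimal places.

With constant inspiratory flow the resistive pressure is constant at PIP − Pplat = 32.0 − 16.8 = 15.2 cmH2O, so resistive work = 15.2 × 0.430 = 6.536 L·cmH2O.

6.54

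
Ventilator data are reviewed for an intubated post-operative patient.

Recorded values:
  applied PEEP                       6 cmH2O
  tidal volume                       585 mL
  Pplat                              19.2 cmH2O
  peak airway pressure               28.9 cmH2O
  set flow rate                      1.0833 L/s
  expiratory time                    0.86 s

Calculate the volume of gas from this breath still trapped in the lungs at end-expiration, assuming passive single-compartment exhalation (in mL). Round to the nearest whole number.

R = (PIP − Pplat)/V̇ = (28.9 − 19.2) / 1.0833 = 9.7/1.0833 = 8.954 cmH2O·s/L.
C = Vt/(Pplat − PEEP) = 585.0 / (19.2 − 6) = 585.0/13.2 = 44.318 mL/cmH2O.
τ = R × C = 8.954 × 0.04432 L/cmH2O = 0.3968 s.
Fraction remaining = e^(−Te/τ) = e^(−0.86/0.3968) = 0.1145.
Trapped volume = 585.0 × 0.1145 = 66.983 mL.

67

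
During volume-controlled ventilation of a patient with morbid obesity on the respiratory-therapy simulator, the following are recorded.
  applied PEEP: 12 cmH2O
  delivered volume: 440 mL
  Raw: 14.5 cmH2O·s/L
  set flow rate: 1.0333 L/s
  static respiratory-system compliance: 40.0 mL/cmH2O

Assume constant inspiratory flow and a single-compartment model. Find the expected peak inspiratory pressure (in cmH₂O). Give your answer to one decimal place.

Equation of motion (constant flow): PIP = Vt/C + R·V̇ + PEEP.
PIP = 440/40.0 + 14.5×1.0333 + 12 = 11.0 + 14.983 + 12 = 37.983 cmH2O.

38.0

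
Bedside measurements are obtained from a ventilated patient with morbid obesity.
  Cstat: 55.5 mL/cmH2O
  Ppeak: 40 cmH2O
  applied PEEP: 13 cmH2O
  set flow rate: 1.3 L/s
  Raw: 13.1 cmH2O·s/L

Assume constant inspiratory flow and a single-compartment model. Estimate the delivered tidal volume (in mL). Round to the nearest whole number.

553

Equation of motion (constant flow): PIP = Vt/C + R·V̇ + PEEP.
Vt/C = PIP − R·V̇ − PEEP = 40 − 17.03 − 13 = 9.97 cmH2O.
Vt = C × 9.97 = 55.5 × 9.97 = 553.34 mL.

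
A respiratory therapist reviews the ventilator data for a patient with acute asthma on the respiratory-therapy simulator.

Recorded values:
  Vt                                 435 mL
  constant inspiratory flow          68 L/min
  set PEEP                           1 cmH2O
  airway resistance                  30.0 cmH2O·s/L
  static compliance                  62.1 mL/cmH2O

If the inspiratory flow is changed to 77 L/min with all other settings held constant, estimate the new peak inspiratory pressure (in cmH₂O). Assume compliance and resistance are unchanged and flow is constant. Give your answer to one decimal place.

Flow: 68 L/min ÷ 60 = 1.1333 L/s.
New flow: 77 L/min ÷ 60 = 1.2833 L/s.
PIP = Vt/C + R·V̇ + PEEP (constant-flow equation of motion).
Only the resistive term changes: ΔPIP = R × ΔV̇ = 30.0 × (1.2833 − 1.1333) = 30.0 × 0.15 = 4.5 cmH2O.
Original PIP = 435/62.1 + 30.0×1.1333 + 1 = 42.004 cmH2O; new PIP = 42.004 + (4.5) = 46.504 cmH2O.

46.5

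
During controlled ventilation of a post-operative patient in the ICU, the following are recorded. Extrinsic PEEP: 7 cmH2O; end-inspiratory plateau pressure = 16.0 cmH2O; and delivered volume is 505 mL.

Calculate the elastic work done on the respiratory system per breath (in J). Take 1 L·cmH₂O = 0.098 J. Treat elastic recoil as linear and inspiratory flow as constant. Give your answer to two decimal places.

0.22

Elastic work ≈ ½ × (Pplat − PEEP) × Vt = 0.5 × (16.0 − 7) × 0.505 L = 0.5 × 9.0 × 0.505 = 2.273 L·cmH2O.
× 0.098 J/(L·cmH2O) → 0.2228 J.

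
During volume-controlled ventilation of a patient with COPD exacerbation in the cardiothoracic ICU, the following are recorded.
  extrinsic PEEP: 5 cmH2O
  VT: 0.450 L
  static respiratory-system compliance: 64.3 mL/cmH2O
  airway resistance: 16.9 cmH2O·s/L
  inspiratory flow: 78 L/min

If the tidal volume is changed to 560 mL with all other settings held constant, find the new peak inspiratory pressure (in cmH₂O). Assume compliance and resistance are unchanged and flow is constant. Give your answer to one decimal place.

35.7

Flow: 78 L/min ÷ 60 = 1.3 L/s.
PIP = Vt/C + R·V̇ + PEEP (constant-flow equation of motion).
Only the elastic term changes: ΔPIP = ΔVt / C = (560 − 450) / 64.3 = 1.711 cmH2O.
Original PIP = 450/64.3 + 16.9×1.3 + 5 = 33.968 cmH2O; new PIP = 33.968 + (1.711) = 35.679 cmH2O.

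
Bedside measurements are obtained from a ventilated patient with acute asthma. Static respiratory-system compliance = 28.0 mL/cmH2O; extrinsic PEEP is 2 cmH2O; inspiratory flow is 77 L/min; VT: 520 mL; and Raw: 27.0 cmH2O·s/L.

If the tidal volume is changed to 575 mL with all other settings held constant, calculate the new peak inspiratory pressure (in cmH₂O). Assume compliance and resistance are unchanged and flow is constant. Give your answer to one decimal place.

57.2

Flow: 77 L/min ÷ 60 = 1.2833 L/s.
PIP = Vt/C + R·V̇ + PEEP (constant-flow equation of motion).
Only the elastic term changes: ΔPIP = ΔVt / C = (575 − 520) / 28.0 = 1.964 cmH2O.
Original PIP = 520/28.0 + 27.0×1.2833 + 2 = 55.221 cmH2O; new PIP = 55.221 + (1.964) = 57.185 cmH2O.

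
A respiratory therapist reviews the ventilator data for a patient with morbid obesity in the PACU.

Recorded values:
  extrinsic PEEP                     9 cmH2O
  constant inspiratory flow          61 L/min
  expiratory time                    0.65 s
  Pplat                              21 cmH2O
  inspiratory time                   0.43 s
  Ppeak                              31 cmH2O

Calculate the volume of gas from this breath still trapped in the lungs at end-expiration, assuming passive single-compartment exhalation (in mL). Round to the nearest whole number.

Flow: 61 L/min ÷ 60 = 1.0167 L/s.
Vt = flow × Ti = 1.0167 L/s × 0.43 s × 1000 mL/L = 437.18 mL.
R = (PIP − Pplat)/V̇ = (31 − 21) / 1.0167 = 10.0/1.0167 = 9.836 cmH2O·s/L.
C = Vt/(Pplat − PEEP) = 437.18 / (21 − 9) = 437.18/12.0 = 36.432 mL/cmH2O.
τ = R × C = 9.836 × 0.03643 L/cmH2O = 0.3583 s.
Fraction remaining = e^(−Te/τ) = e^(−0.65/0.3583) = 0.163.
Trapped volume = 437.18 × 0.163 = 71.26 mL.

71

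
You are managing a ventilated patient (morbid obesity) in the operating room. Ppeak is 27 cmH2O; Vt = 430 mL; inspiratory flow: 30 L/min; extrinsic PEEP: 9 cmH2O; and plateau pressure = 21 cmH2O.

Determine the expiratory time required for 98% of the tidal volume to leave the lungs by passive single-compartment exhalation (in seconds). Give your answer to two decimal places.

1.68

Flow: 30 L/min ÷ 60 = 0.5 L/s.
R = (PIP − Pplat)/V̇ = (27 − 21) / 0.5 = 6.0/0.5 = 12.0 cmH2O·s/L.
C = Vt/(Pplat − PEEP) = 430.0 / (21 − 9) = 430.0/12.0 = 35.833 mL/cmH2O.
τ = R × C = 12.0 × 0.03583 L/cmH2O = 0.43 s.
t = −τ·ln(1 − 0.98) = −0.43·ln(0.02) = 1.682 s.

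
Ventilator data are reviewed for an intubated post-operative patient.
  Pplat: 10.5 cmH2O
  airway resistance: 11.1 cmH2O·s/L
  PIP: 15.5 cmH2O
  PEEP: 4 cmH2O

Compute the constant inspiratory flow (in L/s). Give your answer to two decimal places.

0.45

flow = (PIP − Pplat) / Raw = 5.0 / 11.1 = 0.4505 L/s.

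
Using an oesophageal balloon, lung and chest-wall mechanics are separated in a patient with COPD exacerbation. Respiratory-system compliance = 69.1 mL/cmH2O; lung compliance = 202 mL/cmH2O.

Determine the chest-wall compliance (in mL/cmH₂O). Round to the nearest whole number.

105

1/Ccw = 1/Crs − 1/CL.
1/Ccw = 1/69.1 − 1/202 = 0.009521.
Ccw = 105.03 mL/cmH2O.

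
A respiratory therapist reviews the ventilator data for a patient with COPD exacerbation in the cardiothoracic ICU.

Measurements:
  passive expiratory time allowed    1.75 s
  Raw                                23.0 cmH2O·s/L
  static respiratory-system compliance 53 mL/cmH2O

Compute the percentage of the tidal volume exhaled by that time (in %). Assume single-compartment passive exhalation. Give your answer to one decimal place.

τ = R × C = 23.0 × 53 mL/cmH2O = 23.0 × 0.053 L/cmH2O = 1.219 s.
Passive exhalation: V(t)/V₀ = e^(−t/τ) = e^(−1.75/1.219) = 0.238.
Fraction exhaled = 1 − 0.238 = 0.762 → 76.2%.

76.2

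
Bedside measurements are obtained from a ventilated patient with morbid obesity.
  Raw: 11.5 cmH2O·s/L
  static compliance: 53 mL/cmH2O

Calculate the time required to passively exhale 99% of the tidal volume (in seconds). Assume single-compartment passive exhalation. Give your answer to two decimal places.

2.81

τ = R × C = 11.5 × 53 mL/cmH2O = 11.5 × 0.053 L/cmH2O = 0.6095 s.
Exhaled fraction f = 1 − e^(−t/τ) → t = −τ·ln(1 − f) = −0.6095·ln(0.01) = 2.807 s.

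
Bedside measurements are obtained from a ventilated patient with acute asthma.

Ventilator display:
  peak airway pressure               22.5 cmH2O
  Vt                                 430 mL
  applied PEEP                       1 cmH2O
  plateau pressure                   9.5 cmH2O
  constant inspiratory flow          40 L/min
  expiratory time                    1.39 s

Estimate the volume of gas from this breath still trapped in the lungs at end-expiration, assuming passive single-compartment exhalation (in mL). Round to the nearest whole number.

Flow: 40 L/min ÷ 60 = 0.6667 L/s.
R = (PIP − Pplat)/V̇ = (22.5 − 9.5) / 0.6667 = 13.0/0.6667 = 19.499 cmH2O·s/L.
C = Vt/(Pplat − PEEP) = 430.0 / (9.5 − 1) = 430.0/8.5 = 50.588 mL/cmH2O.
τ = R × C = 19.499 × 0.05059 L/cmH2O = 0.9865 s.
Fraction remaining = e^(−Te/τ) = e^(−1.39/0.9865) = 0.2444.
Trapped volume = 430.0 × 0.2444 = 105.09 mL.

105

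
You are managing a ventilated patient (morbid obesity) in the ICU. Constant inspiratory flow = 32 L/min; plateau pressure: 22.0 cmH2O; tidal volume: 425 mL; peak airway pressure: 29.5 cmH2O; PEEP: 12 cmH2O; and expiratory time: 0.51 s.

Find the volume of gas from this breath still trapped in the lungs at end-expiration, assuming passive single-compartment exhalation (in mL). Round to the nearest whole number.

181

Flow: 32 L/min ÷ 60 = 0.5333 L/s.
R = (PIP − Pplat)/V̇ = (29.5 − 22.0) / 0.5333 = 7.5/0.5333 = 14.063 cmH2O·s/L.
C = Vt/(Pplat − PEEP) = 425.0 / (22.0 − 12) = 425.0/10.0 = 42.5 mL/cmH2O.
τ = R × C = 14.063 × 0.0425 L/cmH2O = 0.5977 s.
Fraction remaining = e^(−Te/τ) = e^(−0.51/0.5977) = 0.426.
Trapped volume = 425.0 × 0.426 = 181.05 mL.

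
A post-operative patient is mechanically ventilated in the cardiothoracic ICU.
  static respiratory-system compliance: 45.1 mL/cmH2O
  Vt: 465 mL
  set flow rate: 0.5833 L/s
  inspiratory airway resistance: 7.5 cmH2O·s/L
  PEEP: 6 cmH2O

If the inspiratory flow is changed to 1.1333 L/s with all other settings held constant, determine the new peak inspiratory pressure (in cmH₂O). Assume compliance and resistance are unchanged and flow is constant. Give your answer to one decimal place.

PIP = Vt/C + R·V̇ + PEEP (constant-flow equation of motion).
Only the resistive term changes: ΔPIP = R × ΔV̇ = 7.5 × (1.1333 − 0.5833) = 7.5 × 0.55 = 4.125 cmH2O.
Original PIP = 465/45.1 + 7.5×0.5833 + 6 = 20.685 cmH2O; new PIP = 20.685 + (4.125) = 24.81 cmH2O.

24.8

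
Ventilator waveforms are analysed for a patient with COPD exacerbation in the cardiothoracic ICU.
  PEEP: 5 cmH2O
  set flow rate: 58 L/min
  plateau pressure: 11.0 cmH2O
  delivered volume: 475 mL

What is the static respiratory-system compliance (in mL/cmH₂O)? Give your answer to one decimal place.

79.2

Cstat = Vt / (Pplat − PEEP) = 475 / (11.0 − 5) = 475 / 6.0 = 79.167 mL/cmH2O.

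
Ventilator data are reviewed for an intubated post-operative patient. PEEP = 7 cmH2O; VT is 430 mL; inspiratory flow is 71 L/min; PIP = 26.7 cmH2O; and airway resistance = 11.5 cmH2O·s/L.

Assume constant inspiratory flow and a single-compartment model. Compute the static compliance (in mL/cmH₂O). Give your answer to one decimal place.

Flow: 71 L/min ÷ 60 = 1.1833 L/s.
Equation of motion (constant flow): PIP = Vt/C + R·V̇ + PEEP.
Vt/C = PIP − R·V̇ − PEEP = 26.7 − 11.5×1.1833 − 7 = 26.7 − 13.608 − 7 = 6.092 cmH2O.
C = Vt / 6.092 = 430 / 6.092 = 70.584 mL/cmH2O.

70.6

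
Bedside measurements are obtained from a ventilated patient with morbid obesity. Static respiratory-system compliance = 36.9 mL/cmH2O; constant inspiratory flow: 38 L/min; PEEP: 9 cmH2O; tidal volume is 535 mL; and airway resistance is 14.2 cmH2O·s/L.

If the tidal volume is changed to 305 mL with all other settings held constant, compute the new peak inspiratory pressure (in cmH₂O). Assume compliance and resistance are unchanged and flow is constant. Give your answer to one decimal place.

Flow: 38 L/min ÷ 60 = 0.6333 L/s.
PIP = Vt/C + R·V̇ + PEEP (constant-flow equation of motion).
Only the elastic term changes: ΔPIP = ΔVt / C = (305 − 535) / 36.9 = -6.233 cmH2O.
Original PIP = 535/36.9 + 14.2×0.6333 + 9 = 32.492 cmH2O; new PIP = 32.492 + (-6.233) = 26.259 cmH2O.

26.3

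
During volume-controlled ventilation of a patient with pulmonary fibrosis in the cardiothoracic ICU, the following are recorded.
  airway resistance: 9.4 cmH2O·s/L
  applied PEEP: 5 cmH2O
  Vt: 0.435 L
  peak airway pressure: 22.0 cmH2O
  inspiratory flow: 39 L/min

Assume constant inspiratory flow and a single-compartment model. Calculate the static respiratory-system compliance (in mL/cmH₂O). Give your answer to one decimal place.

Flow: 39 L/min ÷ 60 = 0.65 L/s.
Equation of motion (constant flow): PIP = Vt/C + R·V̇ + PEEP.
Vt/C = PIP − R·V̇ − PEEP = 22.0 − 9.4×0.65 − 5 = 22.0 − 6.11 − 5 = 10.89 cmH2O.
C = Vt / 10.89 = 435 / 10.89 = 39.945 mL/cmH2O.

39.9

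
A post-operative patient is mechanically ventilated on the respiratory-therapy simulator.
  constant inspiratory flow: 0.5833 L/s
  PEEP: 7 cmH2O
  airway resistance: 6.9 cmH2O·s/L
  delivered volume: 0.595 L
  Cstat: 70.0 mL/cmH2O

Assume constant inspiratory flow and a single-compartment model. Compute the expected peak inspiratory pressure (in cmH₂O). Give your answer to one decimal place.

Equation of motion (constant flow): PIP = Vt/C + R·V̇ + PEEP.
PIP = 595/70.0 + 6.9×0.5833 + 7 = 8.5 + 4.025 + 7 = 19.525 cmH2O.

19.5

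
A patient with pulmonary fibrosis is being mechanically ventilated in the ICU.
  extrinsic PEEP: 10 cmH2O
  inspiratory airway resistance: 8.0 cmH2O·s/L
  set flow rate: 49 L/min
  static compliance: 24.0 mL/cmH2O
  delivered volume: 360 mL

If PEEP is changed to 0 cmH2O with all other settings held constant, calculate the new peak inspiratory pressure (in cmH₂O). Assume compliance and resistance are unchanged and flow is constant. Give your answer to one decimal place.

Flow: 49 L/min ÷ 60 = 0.8167 L/s.
PIP = Vt/C + R·V̇ + PEEP (constant-flow equation of motion).
Only the baseline term changes: ΔPIP = ΔPEEP = 0 − 10 = -10.0 cmH2O.
Original PIP = 360/24.0 + 8.0×0.8167 + 10 = 31.534 cmH2O; new PIP = 31.534 + (-10.0) = 21.534 cmH2O.

21.5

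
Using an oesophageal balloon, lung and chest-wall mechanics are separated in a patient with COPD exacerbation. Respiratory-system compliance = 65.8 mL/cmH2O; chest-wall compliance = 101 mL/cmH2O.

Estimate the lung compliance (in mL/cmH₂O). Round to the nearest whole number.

1/CL = 1/Crs − 1/Ccw.
1/CL = 1/65.8 − 1/101 = 0.005297.
CL = 188.79 mL/cmH2O.

189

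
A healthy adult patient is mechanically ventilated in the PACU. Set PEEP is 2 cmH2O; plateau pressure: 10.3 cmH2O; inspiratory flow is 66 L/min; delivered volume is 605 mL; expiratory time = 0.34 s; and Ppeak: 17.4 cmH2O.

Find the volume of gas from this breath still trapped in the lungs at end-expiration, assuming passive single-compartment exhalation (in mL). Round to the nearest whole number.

294

Flow: 66 L/min ÷ 60 = 1.1 L/s.
R = (PIP − Pplat)/V̇ = (17.4 − 10.3) / 1.1 = 7.1/1.1 = 6.455 cmH2O·s/L.
C = Vt/(Pplat − PEEP) = 605.0 / (10.3 − 2) = 605.0/8.3 = 72.892 mL/cmH2O.
τ = R × C = 6.455 × 0.07289 L/cmH2O = 0.4705 s.
Fraction remaining = e^(−Te/τ) = e^(−0.34/0.4705) = 0.4855.
Trapped volume = 605.0 × 0.4855 = 293.73 mL.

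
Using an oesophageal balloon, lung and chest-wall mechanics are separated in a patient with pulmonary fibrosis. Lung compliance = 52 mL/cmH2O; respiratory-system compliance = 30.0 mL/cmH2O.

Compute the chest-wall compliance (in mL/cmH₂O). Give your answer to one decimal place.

1/Ccw = 1/Crs − 1/CL.
1/Ccw = 1/30.0 − 1/52 = 0.0141.
Ccw = 70.922 mL/cmH2O.

70.9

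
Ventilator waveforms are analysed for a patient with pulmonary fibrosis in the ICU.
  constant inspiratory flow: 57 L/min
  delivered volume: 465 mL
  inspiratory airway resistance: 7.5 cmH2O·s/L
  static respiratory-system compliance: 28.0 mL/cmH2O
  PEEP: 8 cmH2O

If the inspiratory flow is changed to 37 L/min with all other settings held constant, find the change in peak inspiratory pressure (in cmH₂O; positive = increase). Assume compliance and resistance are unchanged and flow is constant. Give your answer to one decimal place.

-2.5

Flow: 57 L/min ÷ 60 = 0.95 L/s.
New flow: 37 L/min ÷ 60 = 0.6167 L/s.
PIP = Vt/C + R·V̇ + PEEP (constant-flow equation of motion).
Only the resistive term changes: ΔPIP = R × ΔV̇ = 7.5 × (0.6167 − 0.95) = 7.5 × -0.3333 = -2.5 cmH2O.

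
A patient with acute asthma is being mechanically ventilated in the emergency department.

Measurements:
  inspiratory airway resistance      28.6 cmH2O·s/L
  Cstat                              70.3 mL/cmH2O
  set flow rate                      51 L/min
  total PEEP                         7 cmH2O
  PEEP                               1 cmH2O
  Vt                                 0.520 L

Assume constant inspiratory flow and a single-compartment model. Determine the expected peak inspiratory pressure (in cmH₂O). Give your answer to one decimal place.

38.7

Flow: 51 L/min ÷ 60 = 0.85 L/s.
Total PEEP = 7 cmH2O (set 1 + intrinsic 6); this is the baseline alveolar pressure.
Equation of motion (constant flow): PIP = Vt/C + R·V̇ + PEEP.
PIP = 520/70.3 + 28.6×0.85 + 7 = 7.397 + 24.31 + 7 = 38.707 cmH2O.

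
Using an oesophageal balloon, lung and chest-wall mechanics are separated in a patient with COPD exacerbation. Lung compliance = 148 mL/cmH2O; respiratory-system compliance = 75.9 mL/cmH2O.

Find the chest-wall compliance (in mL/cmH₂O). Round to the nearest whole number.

1/Ccw = 1/Crs − 1/CL.
1/Ccw = 1/75.9 − 1/148 = 0.006418.
Ccw = 155.81 mL/cmH2O.

156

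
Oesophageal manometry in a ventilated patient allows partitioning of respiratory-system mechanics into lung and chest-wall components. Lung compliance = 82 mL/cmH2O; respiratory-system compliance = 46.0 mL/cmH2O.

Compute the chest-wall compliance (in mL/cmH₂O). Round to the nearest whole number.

1/Ccw = 1/Crs − 1/CL.
1/Ccw = 1/46.0 − 1/82 = 0.009544.
Ccw = 104.78 mL/cmH2O.

105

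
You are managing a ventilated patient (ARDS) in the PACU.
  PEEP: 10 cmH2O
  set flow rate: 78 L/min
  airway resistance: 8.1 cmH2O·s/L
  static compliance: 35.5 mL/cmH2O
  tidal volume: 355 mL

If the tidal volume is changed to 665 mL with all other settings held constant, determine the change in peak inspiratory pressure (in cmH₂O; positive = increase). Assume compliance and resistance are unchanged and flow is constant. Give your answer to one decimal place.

8.7

PIP = Vt/C + R·V̇ + PEEP (constant-flow equation of motion).
Only the elastic term changes: ΔPIP = ΔVt / C = (665 − 355) / 35.5 = 8.732 cmH2O.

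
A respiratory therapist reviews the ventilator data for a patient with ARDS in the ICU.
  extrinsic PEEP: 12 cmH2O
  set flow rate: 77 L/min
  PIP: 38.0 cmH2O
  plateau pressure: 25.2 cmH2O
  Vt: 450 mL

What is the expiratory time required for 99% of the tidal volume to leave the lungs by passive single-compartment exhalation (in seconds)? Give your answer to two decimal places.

Flow: 77 L/min ÷ 60 = 1.2833 L/s.
R = (PIP − Pplat)/V̇ = (38.0 − 25.2) / 1.2833 = 12.8/1.2833 = 9.974 cmH2O·s/L.
C = Vt/(Pplat − PEEP) = 450.0 / (25.2 − 12) = 450.0/13.2 = 34.091 mL/cmH2O.
τ = R × C = 9.974 × 0.03409 L/cmH2O = 0.34 s.
t = −τ·ln(1 − 0.99) = −0.34·ln(0.01) = 1.566 s.

1.57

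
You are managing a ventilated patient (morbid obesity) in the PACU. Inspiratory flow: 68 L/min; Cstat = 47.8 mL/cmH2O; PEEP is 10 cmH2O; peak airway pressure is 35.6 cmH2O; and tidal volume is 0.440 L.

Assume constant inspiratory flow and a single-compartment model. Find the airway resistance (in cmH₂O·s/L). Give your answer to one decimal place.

Flow: 68 L/min ÷ 60 = 1.1333 L/s.
Equation of motion (constant flow): PIP = Vt/C + R·V̇ + PEEP.
R·V̇ = PIP − Vt/C − PEEP = 35.6 − 440/47.8 − 10 = 35.6 − 9.205 − 10 = 16.395 cmH2O.
R = 16.395 / 1.1333 = 14.467 cmH2O·s/L.

14.5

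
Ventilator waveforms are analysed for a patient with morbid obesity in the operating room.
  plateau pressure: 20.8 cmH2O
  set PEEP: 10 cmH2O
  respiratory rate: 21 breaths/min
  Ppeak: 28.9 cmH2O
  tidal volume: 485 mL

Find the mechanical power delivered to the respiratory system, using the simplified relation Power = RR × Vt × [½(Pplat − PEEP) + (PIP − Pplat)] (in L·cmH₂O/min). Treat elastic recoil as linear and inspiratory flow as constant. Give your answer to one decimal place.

137.5

Per-breath work = Vt × [½(Pplat−PEEP) + (PIP−Pplat)] = 0.485 × [0.5×10.8 + 8.1] = 0.485 × 13.5 = 6.548 L·cmH2O.
Power = 21 × 6.548 = 137.51 L·cmH2O/min.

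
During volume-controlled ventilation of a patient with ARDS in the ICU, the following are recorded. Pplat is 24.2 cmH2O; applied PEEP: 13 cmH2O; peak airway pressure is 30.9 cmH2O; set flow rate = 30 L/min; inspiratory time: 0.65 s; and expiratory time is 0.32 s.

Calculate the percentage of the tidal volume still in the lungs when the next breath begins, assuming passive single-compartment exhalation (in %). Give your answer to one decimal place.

43.9

Flow: 30 L/min ÷ 60 = 0.5 L/s.
Vt = flow × Ti = 0.5 L/s × 0.65 s × 1000 mL/L = 325.0 mL.
R = (PIP − Pplat)/V̇ = (30.9 − 24.2) / 0.5 = 6.7/0.5 = 13.4 cmH2O·s/L.
C = Vt/(Pplat − PEEP) = 325.0 / (24.2 − 13) = 325.0/11.2 = 29.018 mL/cmH2O.
τ = R × C = 13.4 × 0.02902 L/cmH2O = 0.3889 s.
Fraction remaining at end-expiration = e^(−Te/τ) = e^(−0.32/0.3889) = 0.4392 → 43.92%.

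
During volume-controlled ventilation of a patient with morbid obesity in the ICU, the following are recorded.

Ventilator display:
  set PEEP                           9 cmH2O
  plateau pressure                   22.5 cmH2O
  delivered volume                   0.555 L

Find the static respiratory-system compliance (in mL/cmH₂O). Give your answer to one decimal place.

41.1

Cstat = Vt / (Pplat − PEEP) = 555 / (22.5 − 9) = 555 / 13.5 = 41.111 mL/cmH2O.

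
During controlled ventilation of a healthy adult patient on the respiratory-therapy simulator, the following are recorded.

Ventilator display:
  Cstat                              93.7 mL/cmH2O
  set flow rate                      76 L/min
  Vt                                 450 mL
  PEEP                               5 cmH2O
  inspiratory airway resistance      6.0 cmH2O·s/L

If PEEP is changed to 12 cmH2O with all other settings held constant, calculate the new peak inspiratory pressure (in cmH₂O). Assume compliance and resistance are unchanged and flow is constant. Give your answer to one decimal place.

24.4

Flow: 76 L/min ÷ 60 = 1.2667 L/s.
PIP = Vt/C + R·V̇ + PEEP (constant-flow equation of motion).
Only the baseline term changes: ΔPIP = ΔPEEP = 12 − 5 = 7.0 cmH2O.
Original PIP = 450/93.7 + 6.0×1.2667 + 5 = 17.403 cmH2O; new PIP = 17.403 + (7.0) = 24.403 cmH2O.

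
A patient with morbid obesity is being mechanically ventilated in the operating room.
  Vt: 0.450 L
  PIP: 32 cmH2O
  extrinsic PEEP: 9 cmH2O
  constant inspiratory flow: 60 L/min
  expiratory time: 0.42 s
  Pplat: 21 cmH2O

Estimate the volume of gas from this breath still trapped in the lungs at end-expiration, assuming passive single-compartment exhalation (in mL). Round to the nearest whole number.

Flow: 60 L/min ÷ 60 = 1 L/s.
R = (PIP − Pplat)/V̇ = (32 − 21) / 1 = 11.0/1 = 11.0 cmH2O·s/L.
C = Vt/(Pplat − PEEP) = 450.0 / (21 − 9) = 450.0/12.0 = 37.5 mL/cmH2O.
τ = R × C = 11.0 × 0.0375 L/cmH2O = 0.4125 s.
Fraction remaining = e^(−Te/τ) = e^(−0.42/0.4125) = 0.3613.
Trapped volume = 450.0 × 0.3613 = 162.59 mL.

163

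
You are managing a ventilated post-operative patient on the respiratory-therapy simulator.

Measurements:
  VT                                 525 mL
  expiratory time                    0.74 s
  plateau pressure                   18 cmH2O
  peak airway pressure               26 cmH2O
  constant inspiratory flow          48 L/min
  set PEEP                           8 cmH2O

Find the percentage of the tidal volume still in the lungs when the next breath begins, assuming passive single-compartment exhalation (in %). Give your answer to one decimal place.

24.4

Flow: 48 L/min ÷ 60 = 0.8 L/s.
R = (PIP − Pplat)/V̇ = (26 − 18) / 0.8 = 8.0/0.8 = 10.0 cmH2O·s/L.
C = Vt/(Pplat − PEEP) = 525.0 / (18 − 8) = 525.0/10.0 = 52.5 mL/cmH2O.
τ = R × C = 10.0 × 0.0525 L/cmH2O = 0.525 s.
Fraction remaining at end-expiration = e^(−Te/τ) = e^(−0.74/0.525) = 0.2443 → 24.43%.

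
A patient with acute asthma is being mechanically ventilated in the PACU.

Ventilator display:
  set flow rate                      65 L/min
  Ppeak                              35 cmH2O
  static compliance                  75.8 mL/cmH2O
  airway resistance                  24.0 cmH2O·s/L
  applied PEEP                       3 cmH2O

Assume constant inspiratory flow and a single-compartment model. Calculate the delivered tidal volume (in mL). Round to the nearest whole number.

Flow: 65 L/min ÷ 60 = 1.0833 L/s.
Equation of motion (constant flow): PIP = Vt/C + R·V̇ + PEEP.
Vt/C = PIP − R·V̇ − PEEP = 35 − 25.999 − 3 = 6.001 cmH2O.
Vt = C × 6.001 = 75.8 × 6.001 = 454.88 mL.

455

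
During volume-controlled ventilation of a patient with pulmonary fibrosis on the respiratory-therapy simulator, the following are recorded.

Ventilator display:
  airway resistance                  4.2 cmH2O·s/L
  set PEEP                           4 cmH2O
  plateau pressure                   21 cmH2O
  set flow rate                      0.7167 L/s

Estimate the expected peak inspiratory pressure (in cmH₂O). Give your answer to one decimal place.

PIP = Pplat + Raw × flow = 21 + 4.2 × 0.7167 = 21 + 3.01 = 24.01 cmH2O.

24.0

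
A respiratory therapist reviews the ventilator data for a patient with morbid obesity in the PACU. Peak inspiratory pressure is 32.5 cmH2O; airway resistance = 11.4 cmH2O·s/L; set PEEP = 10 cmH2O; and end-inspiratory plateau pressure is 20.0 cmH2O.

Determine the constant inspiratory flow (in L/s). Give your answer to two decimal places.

flow = (PIP − Pplat) / Raw = 12.5 / 11.4 = 1.096 L/s.

1.10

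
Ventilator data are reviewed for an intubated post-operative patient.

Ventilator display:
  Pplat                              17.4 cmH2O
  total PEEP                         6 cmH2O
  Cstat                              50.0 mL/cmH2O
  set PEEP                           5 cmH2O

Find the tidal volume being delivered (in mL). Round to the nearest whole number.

End-expiratory occlusion gives total PEEP = 6 cmH2O (intrinsic PEEP = 6 − 5 = 1). Use total PEEP for the elastic gradient.
Vt = Cstat × (Pplat − PEEPtotal) = 50.0 × (17.4 − 6) = 50.0 × 11.4 = 570.0 mL.

570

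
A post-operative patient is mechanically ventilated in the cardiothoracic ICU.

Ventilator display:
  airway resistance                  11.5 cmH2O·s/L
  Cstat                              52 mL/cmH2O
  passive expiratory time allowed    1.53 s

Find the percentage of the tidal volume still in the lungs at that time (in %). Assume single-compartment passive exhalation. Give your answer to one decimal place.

τ = R × C = 11.5 × 52 mL/cmH2O = 11.5 × 0.052 L/cmH2O = 0.598 s.
Passive exhalation: V(t)/V₀ = e^(−t/τ) = e^(−1.53/0.598) = 0.07742.
Fraction remaining = 0.07742 → 7.742%.

7.7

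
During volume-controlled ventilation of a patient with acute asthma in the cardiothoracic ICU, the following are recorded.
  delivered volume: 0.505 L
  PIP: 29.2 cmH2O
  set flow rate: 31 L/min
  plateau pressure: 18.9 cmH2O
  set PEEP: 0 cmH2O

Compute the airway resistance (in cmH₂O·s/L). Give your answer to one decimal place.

19.9

Flow: 31 L/min ÷ 60 = 0.5167 L/s.
Raw = (PIP − Pplat) / flow = (29.2 − 18.9) / 0.5167 = 10.3 / 0.5167 = 19.934 cmH2O·s/L.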